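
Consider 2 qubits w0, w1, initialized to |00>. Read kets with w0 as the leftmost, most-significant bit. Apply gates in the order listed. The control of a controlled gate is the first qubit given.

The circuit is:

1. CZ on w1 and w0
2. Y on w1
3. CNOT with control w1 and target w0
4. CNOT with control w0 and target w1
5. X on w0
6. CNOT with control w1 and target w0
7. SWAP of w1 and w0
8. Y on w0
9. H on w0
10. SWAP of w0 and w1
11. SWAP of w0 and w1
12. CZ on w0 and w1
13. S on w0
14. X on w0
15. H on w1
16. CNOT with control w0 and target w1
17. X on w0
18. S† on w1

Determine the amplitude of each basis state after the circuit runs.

The resulting statevector has amplitude -1/2 on |00>, I/2 on |01>, I/2 on |10>, 1/2 on |11>.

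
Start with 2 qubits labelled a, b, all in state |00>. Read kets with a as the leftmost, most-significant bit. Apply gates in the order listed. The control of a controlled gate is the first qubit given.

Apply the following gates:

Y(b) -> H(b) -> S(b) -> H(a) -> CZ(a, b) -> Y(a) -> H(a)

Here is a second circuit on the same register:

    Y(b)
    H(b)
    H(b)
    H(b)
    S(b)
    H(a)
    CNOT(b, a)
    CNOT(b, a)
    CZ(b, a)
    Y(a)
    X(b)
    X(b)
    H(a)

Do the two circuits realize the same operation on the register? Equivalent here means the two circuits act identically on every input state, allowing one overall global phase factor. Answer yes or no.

Yes: on every input state the two circuits agree up to one overall phase factor.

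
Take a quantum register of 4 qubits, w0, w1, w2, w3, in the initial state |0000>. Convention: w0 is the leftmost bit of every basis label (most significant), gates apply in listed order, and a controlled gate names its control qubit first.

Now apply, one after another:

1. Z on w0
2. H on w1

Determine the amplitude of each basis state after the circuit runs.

The resulting statevector has amplitude sqrt(2)/2 on |0000>, sqrt(2)/2 on |0100>, and 0 on every other basis state.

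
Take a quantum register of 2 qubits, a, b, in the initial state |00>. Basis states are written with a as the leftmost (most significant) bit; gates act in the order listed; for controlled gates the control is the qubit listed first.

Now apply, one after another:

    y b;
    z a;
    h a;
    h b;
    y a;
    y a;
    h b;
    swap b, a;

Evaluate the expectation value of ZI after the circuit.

The observable ZI averages to -1. Key observation: steps 4-7 multiply out to the identity, so the circuit reduces to the remaining gates.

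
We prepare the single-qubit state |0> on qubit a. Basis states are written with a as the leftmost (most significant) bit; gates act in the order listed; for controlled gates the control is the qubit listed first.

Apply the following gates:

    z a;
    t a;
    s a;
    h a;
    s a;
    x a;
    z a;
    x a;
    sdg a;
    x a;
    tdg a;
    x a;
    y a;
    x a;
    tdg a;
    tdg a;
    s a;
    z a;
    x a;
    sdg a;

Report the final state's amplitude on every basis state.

After the circuit, the state carries amplitude sqrt(2)*I/2 on |0>, sqrt(2)*exp(3*I*pi/4)/2 on |1>.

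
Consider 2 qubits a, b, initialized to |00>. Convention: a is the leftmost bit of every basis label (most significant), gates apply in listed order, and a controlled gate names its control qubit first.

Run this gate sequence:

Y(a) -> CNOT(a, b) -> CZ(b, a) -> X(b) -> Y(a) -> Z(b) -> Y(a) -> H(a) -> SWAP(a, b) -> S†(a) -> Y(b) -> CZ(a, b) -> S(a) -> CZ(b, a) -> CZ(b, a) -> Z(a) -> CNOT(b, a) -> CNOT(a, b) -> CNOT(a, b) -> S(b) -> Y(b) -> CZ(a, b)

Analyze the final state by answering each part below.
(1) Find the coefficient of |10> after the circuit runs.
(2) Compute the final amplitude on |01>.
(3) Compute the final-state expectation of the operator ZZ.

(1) |10> carries amplitude sqrt(2)/2 in the final state. Key observation: gates 18-19 undo each other exactly, leaving only the rest of the circuit to track.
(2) The amplitude on |01> is sqrt(2)*I/2.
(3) In the final state, ZZ has expectation -1.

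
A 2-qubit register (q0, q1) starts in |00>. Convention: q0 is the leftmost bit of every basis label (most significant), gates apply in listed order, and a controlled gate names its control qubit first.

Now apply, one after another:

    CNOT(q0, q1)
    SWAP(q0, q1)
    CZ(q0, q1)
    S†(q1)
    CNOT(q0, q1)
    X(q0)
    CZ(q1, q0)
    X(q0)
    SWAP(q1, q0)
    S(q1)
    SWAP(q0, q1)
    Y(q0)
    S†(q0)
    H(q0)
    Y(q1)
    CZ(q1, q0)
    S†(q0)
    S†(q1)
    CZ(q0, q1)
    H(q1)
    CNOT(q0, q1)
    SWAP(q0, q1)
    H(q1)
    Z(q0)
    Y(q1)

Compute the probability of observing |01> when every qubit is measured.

The probability of measuring |01> is 1/4.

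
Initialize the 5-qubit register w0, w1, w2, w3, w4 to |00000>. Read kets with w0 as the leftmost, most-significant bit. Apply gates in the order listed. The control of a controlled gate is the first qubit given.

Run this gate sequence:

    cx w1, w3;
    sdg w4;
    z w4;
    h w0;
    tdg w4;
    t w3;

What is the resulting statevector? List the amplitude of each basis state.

After the circuit, the state carries amplitude sqrt(2)/2 on |00000>, sqrt(2)/2 on |10000>, and 0 on every other basis state.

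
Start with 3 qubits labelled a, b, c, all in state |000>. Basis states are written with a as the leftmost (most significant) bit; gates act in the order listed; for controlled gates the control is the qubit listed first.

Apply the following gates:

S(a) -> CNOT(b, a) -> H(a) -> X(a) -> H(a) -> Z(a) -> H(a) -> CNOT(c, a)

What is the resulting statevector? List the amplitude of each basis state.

The final amplitudes are sqrt(2)/2 on |000>, sqrt(2)/2 on |100>, and 0 on every other basis state. Key observation: gates 3-6 undo each other exactly, leaving only the rest of the circuit to track.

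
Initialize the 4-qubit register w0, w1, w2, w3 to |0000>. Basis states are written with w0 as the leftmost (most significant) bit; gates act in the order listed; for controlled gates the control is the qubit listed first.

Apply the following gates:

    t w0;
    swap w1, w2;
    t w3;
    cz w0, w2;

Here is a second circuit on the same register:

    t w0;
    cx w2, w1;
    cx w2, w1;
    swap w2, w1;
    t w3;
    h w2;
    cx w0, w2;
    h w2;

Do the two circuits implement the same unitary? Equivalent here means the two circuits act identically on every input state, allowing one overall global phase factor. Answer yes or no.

Yes, they are equivalent — the unitaries differ by at most a global phase.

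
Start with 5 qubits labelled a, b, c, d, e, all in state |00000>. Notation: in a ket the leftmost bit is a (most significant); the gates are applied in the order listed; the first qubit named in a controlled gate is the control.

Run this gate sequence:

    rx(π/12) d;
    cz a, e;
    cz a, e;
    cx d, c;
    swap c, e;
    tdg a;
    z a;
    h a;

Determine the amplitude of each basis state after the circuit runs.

The resulting statevector has amplitude sqrt(4 - 2*sqrt(2))/8 + sqrt(6*sqrt(2) + 12)/8 on |00000>, -I*sqrt(2*sqrt(2) + 4)/8 + I*sqrt(12 - 6*sqrt(2))/8 on |00011>, sqrt(4 - 2*sqrt(2))/8 + sqrt(6*sqrt(2) + 12)/8 on |10000>, -I*sqrt(2*sqrt(2) + 4)/8 + I*sqrt(12 - 6*sqrt(2))/8 on |10011>, and 0 on every other basis state. Key observation: gates 2-3 undo each other exactly, leaving only the rest of the circuit to track.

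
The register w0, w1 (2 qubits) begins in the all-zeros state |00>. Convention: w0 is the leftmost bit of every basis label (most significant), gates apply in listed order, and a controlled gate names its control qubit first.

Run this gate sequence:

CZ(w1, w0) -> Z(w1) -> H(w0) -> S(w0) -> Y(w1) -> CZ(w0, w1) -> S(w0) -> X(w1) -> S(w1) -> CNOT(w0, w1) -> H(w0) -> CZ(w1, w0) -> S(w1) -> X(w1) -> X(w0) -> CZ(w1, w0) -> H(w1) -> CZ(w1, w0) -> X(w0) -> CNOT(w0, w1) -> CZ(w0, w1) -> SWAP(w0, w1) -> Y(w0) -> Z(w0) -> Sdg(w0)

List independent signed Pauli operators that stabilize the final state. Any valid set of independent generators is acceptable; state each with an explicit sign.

One valid set of independent stabilizer generators is -XI, +IX (any independent generating set of the same group is equally correct).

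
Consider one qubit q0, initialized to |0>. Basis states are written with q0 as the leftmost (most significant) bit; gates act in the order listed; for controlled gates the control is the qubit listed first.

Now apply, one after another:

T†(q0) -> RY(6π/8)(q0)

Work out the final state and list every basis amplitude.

After the circuit, the state carries amplitude sqrt(2 - sqrt(2))/2 on |0>, sqrt(sqrt(2) + 2)/2 on |1>.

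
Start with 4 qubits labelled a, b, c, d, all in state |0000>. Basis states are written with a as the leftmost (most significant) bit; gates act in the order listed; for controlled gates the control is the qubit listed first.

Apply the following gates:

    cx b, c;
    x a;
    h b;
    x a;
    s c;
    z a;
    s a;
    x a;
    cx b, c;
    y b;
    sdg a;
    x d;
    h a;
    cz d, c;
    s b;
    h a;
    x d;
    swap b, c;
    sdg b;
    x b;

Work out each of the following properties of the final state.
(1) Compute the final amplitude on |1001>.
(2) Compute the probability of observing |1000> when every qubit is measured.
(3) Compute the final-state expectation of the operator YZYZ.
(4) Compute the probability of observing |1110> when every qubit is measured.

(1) The amplitude on |1001> is 0.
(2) The probability of measuring |1000> is 1/2.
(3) The expectation value of YZYZ is 0.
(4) Outcome |1110> occurs with probability 1/2.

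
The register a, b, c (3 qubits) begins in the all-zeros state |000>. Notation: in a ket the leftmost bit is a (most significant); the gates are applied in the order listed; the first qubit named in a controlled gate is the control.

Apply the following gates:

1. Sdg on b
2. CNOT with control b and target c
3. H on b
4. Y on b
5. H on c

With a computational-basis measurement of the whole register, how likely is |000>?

Outcome |000> occurs with probability 1/4.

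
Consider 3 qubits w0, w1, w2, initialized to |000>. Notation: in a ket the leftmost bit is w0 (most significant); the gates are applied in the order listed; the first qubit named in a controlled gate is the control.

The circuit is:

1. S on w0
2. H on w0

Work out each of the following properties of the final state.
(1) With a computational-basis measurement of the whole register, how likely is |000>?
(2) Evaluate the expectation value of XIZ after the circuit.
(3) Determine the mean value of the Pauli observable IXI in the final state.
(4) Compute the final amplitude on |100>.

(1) The probability of measuring |000> is 1/2.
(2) The observable XIZ averages to 1.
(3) In the final state, IXI has expectation 0.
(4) |100> carries amplitude sqrt(2)/2 in the final state.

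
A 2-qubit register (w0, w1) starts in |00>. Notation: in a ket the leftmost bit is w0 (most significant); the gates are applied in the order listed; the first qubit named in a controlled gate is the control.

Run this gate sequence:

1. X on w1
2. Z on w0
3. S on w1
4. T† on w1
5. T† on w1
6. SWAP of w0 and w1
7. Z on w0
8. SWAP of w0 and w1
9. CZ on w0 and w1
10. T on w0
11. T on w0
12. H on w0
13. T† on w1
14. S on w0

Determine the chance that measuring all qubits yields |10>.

Outcome |10> occurs with probability 0.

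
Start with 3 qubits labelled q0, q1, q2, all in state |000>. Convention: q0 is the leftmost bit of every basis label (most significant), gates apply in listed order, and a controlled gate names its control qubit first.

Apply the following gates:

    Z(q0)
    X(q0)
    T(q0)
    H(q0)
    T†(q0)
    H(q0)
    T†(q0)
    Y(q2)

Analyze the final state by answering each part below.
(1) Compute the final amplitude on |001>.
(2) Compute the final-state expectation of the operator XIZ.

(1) The amplitude on |001> is -I/2 + exp(3*I*pi/4)/2.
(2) In the final state, XIZ has expectation 1/2.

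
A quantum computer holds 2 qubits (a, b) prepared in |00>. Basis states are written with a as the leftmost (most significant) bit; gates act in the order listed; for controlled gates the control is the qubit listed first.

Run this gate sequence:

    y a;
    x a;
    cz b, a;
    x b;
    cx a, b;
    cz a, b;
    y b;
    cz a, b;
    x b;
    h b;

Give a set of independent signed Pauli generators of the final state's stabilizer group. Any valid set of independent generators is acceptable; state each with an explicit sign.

The stabilizer group can be generated by -IX, +ZI, among other valid generating sets.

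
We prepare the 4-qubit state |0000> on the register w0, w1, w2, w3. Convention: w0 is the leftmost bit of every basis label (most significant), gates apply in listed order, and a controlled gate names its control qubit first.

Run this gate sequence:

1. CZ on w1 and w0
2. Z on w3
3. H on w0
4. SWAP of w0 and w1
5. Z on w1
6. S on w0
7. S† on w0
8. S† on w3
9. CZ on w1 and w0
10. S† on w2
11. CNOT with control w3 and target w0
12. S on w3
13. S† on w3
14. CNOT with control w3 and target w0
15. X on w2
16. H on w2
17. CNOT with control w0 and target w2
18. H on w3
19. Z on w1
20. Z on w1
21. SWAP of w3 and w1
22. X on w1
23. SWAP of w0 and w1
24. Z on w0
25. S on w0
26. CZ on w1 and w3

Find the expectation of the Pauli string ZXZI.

The expectation value of ZXZI is 0.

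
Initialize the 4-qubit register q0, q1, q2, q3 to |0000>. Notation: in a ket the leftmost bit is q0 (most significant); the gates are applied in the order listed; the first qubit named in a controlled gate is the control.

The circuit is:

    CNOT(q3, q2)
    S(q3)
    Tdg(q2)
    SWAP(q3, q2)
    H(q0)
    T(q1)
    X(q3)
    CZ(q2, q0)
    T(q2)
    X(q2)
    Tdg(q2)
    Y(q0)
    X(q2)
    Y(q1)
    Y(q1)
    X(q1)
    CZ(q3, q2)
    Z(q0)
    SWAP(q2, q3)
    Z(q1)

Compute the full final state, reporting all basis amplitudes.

After the circuit, the state carries amplitude sqrt(2)*exp(I*pi/4)/2 on |0110>, sqrt(2)*exp(I*pi/4)/2 on |1110>, and 0 on every other basis state.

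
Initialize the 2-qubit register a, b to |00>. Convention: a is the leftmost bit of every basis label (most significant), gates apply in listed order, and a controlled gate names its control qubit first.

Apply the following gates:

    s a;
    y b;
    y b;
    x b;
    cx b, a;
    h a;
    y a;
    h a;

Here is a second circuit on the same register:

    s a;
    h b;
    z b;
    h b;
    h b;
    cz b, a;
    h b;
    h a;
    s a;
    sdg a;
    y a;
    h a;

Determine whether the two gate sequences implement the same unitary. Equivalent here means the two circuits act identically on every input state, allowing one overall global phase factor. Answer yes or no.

No: there is an input state on which the two circuits produce genuinely different outputs (not merely differing by a phase).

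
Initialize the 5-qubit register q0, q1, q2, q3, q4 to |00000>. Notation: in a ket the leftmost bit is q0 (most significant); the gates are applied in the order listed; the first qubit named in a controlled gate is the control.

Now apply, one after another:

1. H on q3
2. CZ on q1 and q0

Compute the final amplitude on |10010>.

The final state's coefficient on |10010> equals 0.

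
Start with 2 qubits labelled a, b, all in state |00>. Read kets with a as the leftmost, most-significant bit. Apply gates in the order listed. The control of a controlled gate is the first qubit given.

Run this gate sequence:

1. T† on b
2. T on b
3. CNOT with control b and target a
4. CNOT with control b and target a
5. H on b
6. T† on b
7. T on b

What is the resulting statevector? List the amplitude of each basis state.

After the circuit, the state carries amplitude sqrt(2)/2 on |00>, sqrt(2)/2 on |01>, 0 on |10>, 0 on |11>.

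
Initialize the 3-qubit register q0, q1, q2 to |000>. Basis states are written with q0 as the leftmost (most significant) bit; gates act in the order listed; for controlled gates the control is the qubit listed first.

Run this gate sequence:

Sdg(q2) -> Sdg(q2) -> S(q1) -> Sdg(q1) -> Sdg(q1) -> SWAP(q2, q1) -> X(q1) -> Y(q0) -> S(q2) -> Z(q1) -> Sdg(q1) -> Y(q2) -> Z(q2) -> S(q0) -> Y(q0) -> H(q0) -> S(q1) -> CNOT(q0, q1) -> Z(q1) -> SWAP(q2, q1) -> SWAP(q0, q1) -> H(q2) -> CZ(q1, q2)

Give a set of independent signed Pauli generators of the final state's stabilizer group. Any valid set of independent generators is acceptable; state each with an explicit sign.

The final state is stabilized by the group generated by -IXI, -IIX, -ZII; other independent generating sets are equally valid.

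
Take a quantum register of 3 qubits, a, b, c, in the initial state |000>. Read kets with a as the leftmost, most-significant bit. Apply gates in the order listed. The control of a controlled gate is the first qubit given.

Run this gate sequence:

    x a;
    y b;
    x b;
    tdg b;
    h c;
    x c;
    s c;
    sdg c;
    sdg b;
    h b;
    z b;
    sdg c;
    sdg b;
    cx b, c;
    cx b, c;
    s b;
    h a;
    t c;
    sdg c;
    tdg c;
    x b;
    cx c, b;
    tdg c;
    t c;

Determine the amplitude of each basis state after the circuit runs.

After the circuit, the state carries amplitude -sqrt(2)*I/4 on |000>, -sqrt(2)*I/4 on |001>, sqrt(2)*I/4 on |010>, sqrt(2)*I/4 on |011>, sqrt(2)*I/4 on |100>, sqrt(2)*I/4 on |101>, -sqrt(2)*I/4 on |110>, -sqrt(2)*I/4 on |111>.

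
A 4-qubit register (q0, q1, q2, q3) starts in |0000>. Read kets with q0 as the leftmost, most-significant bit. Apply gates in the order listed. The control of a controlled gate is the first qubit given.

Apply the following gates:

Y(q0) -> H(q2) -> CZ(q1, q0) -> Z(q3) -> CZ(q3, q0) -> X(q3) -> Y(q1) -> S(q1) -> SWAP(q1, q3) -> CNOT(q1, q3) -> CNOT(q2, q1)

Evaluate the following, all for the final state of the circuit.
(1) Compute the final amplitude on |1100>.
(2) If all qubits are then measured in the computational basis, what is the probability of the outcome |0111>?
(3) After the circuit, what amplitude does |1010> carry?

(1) The final state's coefficient on |1100> equals -sqrt(2)*I/2.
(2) A full measurement returns |0111> with probability 0.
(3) The amplitude on |1010> is -sqrt(2)*I/2.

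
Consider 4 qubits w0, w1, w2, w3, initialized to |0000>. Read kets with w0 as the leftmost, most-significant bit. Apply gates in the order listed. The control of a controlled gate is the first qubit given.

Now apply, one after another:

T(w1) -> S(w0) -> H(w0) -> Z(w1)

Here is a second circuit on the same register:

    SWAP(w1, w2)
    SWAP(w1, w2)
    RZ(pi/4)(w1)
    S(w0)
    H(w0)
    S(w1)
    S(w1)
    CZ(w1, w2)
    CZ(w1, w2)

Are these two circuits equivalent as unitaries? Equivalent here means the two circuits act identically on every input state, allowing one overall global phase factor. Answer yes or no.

Yes: on every input state the two circuits agree up to one overall phase factor.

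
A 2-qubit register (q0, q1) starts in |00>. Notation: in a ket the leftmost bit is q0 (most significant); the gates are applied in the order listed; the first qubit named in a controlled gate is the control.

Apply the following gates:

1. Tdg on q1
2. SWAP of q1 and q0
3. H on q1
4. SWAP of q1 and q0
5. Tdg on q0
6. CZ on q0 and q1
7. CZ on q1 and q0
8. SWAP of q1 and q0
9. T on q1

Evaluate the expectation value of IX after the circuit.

The expectation value of IX is 1.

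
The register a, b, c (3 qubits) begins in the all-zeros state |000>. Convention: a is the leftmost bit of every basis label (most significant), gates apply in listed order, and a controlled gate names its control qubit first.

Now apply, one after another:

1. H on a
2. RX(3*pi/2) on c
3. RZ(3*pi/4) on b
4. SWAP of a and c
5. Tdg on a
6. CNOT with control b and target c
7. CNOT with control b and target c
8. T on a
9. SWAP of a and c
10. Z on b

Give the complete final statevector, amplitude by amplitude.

The resulting statevector has amplitude exp(5*I*pi/8)/2 on |000>, -exp(I*pi/8)/2 on |001>, 0 on |010>, 0 on |011>, exp(5*I*pi/8)/2 on |100>, -exp(I*pi/8)/2 on |101>, 0 on |110>, 0 on |111>. Key observation: the block from step 4 through step 9 cancels to the identity and can be dropped.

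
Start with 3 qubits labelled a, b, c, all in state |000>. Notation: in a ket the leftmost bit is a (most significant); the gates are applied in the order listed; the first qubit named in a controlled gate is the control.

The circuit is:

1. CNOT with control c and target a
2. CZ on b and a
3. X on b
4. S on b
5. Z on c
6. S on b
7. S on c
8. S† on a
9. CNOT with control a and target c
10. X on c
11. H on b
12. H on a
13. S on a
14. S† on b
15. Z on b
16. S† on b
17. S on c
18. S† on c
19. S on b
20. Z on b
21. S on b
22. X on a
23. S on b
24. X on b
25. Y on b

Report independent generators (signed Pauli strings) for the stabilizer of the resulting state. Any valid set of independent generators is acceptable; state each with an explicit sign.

The final state is stabilized by the group generated by -YII, +IYI, -IIZ; other independent generating sets are equally valid. Key observation: the block from step 14 through step 21 cancels to the identity and can be dropped.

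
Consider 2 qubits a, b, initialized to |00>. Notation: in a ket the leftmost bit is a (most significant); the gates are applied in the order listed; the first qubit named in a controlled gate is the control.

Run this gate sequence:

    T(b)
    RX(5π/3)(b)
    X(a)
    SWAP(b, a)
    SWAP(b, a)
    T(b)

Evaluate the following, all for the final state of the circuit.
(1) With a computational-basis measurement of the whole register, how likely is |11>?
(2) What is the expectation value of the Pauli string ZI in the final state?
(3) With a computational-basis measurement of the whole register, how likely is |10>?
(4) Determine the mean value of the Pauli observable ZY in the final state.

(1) A full measurement returns |11> with probability 1/4. Key observation: the block from step 4 through step 5 cancels to the identity and can be dropped.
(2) In the final state, ZI has expectation -1.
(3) Outcome |10> occurs with probability 3/4.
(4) In the final state, ZY has expectation -sqrt(6)/4.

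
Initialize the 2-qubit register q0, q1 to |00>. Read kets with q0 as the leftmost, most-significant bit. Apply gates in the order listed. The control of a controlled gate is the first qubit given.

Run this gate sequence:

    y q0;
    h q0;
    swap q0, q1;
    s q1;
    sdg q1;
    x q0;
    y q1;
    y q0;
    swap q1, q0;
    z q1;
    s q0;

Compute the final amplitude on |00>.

|00> carries amplitude sqrt(2)*I/2 in the final state.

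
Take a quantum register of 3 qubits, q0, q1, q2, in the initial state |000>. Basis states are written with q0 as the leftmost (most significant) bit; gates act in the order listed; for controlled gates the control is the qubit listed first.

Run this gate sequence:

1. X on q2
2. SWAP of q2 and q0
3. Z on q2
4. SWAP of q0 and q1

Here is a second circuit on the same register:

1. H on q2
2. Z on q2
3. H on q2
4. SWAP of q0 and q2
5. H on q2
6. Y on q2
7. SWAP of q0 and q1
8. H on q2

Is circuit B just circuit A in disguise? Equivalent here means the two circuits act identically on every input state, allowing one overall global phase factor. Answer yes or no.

No: there is an input state on which the two circuits produce genuinely different outputs (not merely differing by a phase).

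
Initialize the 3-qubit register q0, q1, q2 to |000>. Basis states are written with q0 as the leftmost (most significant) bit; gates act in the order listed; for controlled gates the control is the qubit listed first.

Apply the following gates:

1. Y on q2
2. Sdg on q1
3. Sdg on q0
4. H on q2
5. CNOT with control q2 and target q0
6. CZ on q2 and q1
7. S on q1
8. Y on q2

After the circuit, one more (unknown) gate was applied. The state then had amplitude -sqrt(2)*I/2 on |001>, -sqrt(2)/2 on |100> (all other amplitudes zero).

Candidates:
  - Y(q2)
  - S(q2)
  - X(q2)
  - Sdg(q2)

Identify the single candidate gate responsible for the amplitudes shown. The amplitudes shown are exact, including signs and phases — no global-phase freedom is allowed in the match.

The applied gate was S(q2).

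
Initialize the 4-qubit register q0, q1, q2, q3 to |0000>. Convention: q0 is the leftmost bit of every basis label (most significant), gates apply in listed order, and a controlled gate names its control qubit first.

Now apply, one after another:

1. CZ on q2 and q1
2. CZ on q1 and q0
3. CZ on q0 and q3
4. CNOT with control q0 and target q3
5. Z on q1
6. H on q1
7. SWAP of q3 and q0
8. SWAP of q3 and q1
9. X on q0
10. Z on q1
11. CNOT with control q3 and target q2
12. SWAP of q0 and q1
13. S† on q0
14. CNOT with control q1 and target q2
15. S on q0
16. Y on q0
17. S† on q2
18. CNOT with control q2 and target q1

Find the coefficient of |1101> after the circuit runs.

The final state's coefficient on |1101> equals sqrt(2)*I/2.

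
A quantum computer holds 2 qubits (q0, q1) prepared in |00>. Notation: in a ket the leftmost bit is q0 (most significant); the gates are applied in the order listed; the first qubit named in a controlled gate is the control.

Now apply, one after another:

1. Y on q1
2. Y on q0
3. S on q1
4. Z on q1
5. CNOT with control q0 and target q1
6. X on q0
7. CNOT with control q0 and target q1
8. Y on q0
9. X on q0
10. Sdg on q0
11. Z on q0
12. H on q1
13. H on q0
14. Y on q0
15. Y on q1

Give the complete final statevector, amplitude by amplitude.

The final amplitudes are 1/2 on |00>, -1/2 on |01>, -1/2 on |10>, 1/2 on |11>.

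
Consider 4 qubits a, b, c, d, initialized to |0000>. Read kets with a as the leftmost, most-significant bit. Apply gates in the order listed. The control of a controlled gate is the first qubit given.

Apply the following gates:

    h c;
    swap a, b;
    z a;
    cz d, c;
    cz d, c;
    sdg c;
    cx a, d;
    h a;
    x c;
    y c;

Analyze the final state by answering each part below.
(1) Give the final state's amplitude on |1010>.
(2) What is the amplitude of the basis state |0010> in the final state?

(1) |1010> carries amplitude 1/2 in the final state.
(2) The final state's coefficient on |0010> equals 1/2.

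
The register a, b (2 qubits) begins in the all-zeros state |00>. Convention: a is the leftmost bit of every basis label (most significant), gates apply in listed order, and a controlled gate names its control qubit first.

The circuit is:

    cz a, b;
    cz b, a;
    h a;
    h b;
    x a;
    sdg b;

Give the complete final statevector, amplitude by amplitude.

The final amplitudes are 1/2 on |00>, -I/2 on |01>, 1/2 on |10>, -I/2 on |11>.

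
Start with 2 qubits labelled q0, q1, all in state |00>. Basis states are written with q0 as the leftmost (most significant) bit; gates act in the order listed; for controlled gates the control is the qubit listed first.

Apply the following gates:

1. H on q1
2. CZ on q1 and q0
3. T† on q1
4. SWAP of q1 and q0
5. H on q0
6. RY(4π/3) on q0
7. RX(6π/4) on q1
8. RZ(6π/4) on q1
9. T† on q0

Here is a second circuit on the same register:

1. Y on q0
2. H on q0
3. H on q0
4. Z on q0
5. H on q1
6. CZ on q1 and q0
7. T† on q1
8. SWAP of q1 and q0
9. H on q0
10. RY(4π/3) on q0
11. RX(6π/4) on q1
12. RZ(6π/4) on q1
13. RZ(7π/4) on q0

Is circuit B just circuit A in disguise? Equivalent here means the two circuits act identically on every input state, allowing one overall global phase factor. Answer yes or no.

No — the two circuits implement different unitaries, even allowing a global phase.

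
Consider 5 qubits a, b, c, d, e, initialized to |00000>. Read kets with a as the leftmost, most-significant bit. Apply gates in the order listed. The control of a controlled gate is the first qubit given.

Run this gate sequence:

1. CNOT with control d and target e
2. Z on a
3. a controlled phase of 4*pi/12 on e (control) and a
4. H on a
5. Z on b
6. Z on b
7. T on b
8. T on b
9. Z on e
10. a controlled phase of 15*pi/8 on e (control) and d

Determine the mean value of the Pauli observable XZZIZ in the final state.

The expectation value of XZZIZ is 1.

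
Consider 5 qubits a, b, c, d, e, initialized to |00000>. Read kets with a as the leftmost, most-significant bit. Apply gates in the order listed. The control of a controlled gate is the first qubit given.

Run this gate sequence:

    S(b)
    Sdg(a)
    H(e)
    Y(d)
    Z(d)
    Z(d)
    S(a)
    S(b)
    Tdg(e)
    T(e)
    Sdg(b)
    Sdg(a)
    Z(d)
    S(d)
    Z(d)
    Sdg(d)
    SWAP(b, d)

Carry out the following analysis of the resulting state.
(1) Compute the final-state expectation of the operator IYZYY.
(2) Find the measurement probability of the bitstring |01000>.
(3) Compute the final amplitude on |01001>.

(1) The expectation value of IYZYY is 0. Key observation: gates 6-13 undo each other exactly, leaving only the rest of the circuit to track.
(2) Outcome |01000> occurs with probability 1/2.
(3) |01001> carries amplitude sqrt(2)*I/2 in the final state.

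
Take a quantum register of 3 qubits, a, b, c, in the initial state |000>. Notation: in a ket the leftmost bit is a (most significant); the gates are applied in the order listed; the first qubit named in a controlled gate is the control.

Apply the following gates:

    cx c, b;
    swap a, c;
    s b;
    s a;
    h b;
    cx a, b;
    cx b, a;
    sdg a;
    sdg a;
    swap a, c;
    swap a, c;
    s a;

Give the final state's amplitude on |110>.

|110> carries amplitude -sqrt(2)*I/2 in the final state. Key observation: gates 9-12 undo each other exactly, leaving only the rest of the circuit to track.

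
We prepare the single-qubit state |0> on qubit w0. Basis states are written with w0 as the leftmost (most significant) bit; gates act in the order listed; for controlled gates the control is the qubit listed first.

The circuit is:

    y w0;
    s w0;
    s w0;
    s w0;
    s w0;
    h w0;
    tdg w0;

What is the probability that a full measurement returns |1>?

Outcome |1> occurs with probability 1/2. Key observation: steps 2-5 multiply out to the identity, so the circuit reduces to the remaining gates.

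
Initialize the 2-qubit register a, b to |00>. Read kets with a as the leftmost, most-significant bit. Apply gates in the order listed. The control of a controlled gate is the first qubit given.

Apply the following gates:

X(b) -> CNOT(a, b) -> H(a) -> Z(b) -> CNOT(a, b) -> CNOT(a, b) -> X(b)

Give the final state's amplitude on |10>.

The final state's coefficient on |10> equals -sqrt(2)/2.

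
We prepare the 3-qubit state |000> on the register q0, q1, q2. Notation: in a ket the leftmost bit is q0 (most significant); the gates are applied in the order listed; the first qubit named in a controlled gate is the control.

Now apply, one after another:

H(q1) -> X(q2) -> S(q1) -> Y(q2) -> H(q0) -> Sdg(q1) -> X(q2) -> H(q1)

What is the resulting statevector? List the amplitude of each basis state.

After the circuit, the state carries amplitude -sqrt(2)*I/2 on |001>, -sqrt(2)*I/2 on |101>, and 0 on every other basis state.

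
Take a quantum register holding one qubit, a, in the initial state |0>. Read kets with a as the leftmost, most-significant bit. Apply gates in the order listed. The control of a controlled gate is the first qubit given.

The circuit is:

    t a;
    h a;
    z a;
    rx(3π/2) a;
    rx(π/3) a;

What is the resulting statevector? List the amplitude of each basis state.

The resulting statevector has amplitude -(1 - I)*(sqrt(3) + I)/4 on |0>, (1 - I)*(sqrt(3) + I)/4 on |1>.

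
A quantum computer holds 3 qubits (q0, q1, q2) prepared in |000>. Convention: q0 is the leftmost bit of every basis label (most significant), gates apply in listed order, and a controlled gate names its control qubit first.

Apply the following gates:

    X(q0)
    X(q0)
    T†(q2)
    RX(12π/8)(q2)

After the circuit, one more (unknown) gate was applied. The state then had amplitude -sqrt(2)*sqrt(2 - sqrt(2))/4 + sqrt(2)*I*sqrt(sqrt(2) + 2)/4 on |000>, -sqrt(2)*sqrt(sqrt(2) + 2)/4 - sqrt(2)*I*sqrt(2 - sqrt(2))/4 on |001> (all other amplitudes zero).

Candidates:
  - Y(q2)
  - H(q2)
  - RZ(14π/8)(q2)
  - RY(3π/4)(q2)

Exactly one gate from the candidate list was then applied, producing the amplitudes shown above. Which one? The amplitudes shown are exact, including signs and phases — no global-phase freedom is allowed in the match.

It was RY(3π/4)(q2) that produced the state shown. Key observation: steps 1-2 multiply out to the identity, so the circuit reduces to the remaining gates.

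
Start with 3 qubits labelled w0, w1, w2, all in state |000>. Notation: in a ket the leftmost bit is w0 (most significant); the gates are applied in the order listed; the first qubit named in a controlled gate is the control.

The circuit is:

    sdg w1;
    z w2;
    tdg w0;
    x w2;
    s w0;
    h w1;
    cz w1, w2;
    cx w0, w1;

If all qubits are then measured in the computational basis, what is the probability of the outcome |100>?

The probability of measuring |100> is 0.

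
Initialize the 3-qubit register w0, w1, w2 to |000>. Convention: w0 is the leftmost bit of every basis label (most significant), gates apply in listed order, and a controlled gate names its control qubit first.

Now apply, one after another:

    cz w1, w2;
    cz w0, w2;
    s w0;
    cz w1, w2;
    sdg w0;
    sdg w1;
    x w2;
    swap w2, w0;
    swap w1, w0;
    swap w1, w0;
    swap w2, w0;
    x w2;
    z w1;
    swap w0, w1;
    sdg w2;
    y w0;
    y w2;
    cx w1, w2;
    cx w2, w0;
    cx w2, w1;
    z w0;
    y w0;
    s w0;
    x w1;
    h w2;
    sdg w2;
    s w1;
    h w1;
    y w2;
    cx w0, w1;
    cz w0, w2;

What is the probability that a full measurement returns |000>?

A full measurement returns |000> with probability 0.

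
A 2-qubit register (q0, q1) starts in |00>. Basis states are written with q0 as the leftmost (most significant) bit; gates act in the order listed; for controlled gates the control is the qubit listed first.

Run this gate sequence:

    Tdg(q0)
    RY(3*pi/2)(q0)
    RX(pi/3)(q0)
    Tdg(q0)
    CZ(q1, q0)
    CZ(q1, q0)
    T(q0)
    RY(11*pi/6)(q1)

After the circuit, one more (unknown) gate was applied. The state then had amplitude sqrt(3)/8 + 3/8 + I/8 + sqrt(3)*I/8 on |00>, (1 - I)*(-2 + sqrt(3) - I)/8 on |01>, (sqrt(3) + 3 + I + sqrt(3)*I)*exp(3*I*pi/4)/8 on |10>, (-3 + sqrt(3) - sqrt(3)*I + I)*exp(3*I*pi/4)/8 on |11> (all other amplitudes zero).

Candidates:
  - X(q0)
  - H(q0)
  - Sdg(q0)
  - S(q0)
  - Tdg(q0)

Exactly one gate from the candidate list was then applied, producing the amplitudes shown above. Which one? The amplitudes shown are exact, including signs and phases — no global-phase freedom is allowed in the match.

The unique candidate consistent with the amplitudes is Tdg(q0). Key observation: the block from step 4 through step 7 cancels to the identity and can be dropped.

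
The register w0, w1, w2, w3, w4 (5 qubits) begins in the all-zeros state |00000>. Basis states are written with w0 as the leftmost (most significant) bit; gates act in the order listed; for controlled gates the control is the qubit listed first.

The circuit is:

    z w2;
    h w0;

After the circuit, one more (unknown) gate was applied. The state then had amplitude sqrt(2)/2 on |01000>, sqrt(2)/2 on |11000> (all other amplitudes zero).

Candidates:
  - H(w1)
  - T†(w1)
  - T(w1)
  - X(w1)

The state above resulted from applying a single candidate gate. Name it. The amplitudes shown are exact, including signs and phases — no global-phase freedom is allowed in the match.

The applied gate was X(w1).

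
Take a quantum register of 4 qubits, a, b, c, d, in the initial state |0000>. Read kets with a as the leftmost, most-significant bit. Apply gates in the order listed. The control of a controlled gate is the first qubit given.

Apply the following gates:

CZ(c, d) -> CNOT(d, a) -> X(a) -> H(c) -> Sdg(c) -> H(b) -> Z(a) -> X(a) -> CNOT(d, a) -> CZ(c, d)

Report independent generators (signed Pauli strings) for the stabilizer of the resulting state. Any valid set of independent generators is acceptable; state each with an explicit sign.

One valid set of independent stabilizer generators is +IXII, -IIYI, +ZIII, +IIIZ (any independent generating set of the same group is equally correct).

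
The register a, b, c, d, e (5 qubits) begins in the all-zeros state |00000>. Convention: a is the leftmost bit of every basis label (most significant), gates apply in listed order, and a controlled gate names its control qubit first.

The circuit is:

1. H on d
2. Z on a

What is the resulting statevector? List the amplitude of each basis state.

The final amplitudes are sqrt(2)/2 on |00000>, sqrt(2)/2 on |00010>, and 0 on every other basis state.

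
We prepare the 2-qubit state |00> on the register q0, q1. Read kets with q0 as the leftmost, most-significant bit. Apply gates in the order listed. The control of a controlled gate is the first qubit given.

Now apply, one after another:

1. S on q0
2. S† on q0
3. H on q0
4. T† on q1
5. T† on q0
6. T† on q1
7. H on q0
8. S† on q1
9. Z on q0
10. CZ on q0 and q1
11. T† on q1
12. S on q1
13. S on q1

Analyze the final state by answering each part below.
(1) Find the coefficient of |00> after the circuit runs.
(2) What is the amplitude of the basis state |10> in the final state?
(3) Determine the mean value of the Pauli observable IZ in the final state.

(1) The amplitude on |00> is 1/2 - exp(3*I*pi/4)/2.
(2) The amplitude on |10> is -1/2 - exp(3*I*pi/4)/2.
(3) In the final state, IZ has expectation 1.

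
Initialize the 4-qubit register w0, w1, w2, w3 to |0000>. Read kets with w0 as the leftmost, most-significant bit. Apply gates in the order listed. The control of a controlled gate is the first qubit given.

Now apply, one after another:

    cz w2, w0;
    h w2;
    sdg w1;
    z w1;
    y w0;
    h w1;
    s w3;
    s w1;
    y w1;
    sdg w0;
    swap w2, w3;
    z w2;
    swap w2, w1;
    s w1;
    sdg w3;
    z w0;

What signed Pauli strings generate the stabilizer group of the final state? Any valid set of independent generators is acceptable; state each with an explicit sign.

One valid set of independent stabilizer generators is +IIYI, -IIIY, -ZIII, +IZII (any independent generating set of the same group is equally correct).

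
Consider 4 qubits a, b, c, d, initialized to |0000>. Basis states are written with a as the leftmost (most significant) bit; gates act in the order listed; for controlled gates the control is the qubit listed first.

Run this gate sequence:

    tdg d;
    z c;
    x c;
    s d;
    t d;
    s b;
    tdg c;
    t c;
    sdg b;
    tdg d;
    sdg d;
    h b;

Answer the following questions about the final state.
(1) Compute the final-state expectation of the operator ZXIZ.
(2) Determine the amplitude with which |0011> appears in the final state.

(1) In the final state, ZXIZ has expectation 1. Key observation: the block from step 4 through step 11 cancels to the identity and can be dropped.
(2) |0011> carries amplitude 0 in the final state.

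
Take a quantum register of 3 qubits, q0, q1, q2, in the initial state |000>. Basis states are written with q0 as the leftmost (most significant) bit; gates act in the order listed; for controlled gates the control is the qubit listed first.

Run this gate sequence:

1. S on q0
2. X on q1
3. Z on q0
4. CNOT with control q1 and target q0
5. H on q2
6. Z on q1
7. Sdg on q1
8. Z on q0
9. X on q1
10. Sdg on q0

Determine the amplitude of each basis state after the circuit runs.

After the circuit, the state carries amplitude -sqrt(2)/2 on |100>, -sqrt(2)/2 on |101>, and 0 on every other basis state.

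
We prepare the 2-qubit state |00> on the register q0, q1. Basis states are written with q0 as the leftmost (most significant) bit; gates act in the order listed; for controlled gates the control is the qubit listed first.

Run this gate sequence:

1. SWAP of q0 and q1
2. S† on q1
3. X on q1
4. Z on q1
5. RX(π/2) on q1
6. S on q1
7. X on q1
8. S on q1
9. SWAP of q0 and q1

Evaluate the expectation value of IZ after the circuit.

In the final state, IZ has expectation 1.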